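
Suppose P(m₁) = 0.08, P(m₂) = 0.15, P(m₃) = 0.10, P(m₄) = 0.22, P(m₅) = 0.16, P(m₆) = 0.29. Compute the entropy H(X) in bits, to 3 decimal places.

2.456 bits

H = −Σ pᵢ log₂ pᵢ.
−0.08·log₂(0.08) = 0.2915
−0.15·log₂(0.15) = 0.4105
−0.10·log₂(0.10) = 0.3322
−0.22·log₂(0.22) = 0.4806
−0.16·log₂(0.16) = 0.4230
−0.29·log₂(0.29) = 0.5179
Sum ≈ 2.4557 → 2.456 bits.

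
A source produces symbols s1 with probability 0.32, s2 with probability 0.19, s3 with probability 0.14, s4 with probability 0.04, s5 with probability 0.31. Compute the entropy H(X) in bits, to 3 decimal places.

2.088 bits

H = −Σ pᵢ log₂ pᵢ.
−0.32·log₂(0.32) = 0.5260
−0.19·log₂(0.19) = 0.4552
−0.14·log₂(0.14) = 0.3971
−0.04·log₂(0.04) = 0.1858
−0.31·log₂(0.31) = 0.5238
Sum ≈ 2.0879 → 2.088 bits.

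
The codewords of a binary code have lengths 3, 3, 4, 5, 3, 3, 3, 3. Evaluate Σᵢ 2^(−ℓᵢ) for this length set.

0.84375

With common denominator 2^5 = 32: Σ 2^(−ℓᵢ) = 4/32 + 4/32 + 2/32 + 1/32 + 4/32 + 4/32 + 4/32 + 4/32 = 27/32 = 0.84375.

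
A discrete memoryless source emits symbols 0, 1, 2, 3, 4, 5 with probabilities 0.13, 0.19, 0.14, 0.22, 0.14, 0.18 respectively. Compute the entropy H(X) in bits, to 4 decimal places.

H = −Σ pᵢ log₂ pᵢ.
−0.13·log₂(0.13) = 0.3826
−0.19·log₂(0.19) = 0.4552
−0.14·log₂(0.14) = 0.3971
−0.22·log₂(0.22) = 0.4806
−0.14·log₂(0.14) = 0.3971
−0.18·log₂(0.18) = 0.4453
Sum ≈ 2.5580 → 2.5580 bits.

2.5580 bits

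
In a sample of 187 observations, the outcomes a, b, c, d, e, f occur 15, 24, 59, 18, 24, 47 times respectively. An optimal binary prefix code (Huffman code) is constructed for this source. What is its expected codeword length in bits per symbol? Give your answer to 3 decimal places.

Probabilities are the counts divided by 187.
Repeatedly combine the two least-probable nodes; the expected code length is the sum of the merged weights.
merge 15/187 + 18/187 → 3/17
merge 24/187 + 24/187 → 48/187
merge 3/17 + 47/187 → 80/187
merge 48/187 + 59/187 → 107/187
merge 80/187 + 107/187 → 1
L = 3/17 + 48/187 + 80/187 + 107/187 + 1 = 455/187 ≈ 2.433 bits/symbol.

2.433 bits/symbol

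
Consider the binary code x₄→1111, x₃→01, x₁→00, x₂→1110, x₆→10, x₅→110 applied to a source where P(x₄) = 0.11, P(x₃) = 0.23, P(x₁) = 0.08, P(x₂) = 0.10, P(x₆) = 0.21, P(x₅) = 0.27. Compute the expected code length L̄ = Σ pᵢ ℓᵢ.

L̄ = Σ pᵢ·ℓᵢ = 0.11·4 + 0.23·2 + 0.08·2 + 0.10·4 + 0.21·2 + 0.27·3 = 2.69 bits/symbol.

2.69 bits/symbol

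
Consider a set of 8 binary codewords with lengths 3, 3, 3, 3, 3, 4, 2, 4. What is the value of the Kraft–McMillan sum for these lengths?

With common denominator 2^4 = 16: Σ 2^(−ℓᵢ) = 2/16 + 2/16 + 2/16 + 2/16 + 2/16 + 1/16 + 4/16 + 1/16 = 16/16 = 1.

1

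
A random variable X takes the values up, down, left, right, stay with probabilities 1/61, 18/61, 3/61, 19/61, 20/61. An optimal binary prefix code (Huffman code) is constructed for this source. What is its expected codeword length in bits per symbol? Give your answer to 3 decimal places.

2.066 bits/symbol

Repeatedly combine the two least-probable nodes; the expected code length is the sum of the merged weights.
merge 1/61 + 3/61 → 4/61
merge 4/61 + 18/61 → 22/61
merge 19/61 + 20/61 → 39/61
merge 22/61 + 39/61 → 1
L = 4/61 + 22/61 + 39/61 + 1 = 126/61 ≈ 2.066 bits/symbol.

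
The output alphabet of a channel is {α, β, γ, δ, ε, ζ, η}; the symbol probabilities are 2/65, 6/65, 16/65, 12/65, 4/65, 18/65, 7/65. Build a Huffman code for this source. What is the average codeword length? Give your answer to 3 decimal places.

2.569 bits/symbol

Repeatedly combine the two least-probable nodes; the expected code length is the sum of the merged weights.
merge 2/65 + 4/65 → 6/65
merge 6/65 + 6/65 → 12/65
merge 7/65 + 12/65 → 19/65
merge 12/65 + 16/65 → 28/65
merge 18/65 + 19/65 → 37/65
merge 28/65 + 37/65 → 1
L = 6/65 + 12/65 + 19/65 + 28/65 + 37/65 + 1 = 167/65 ≈ 2.569 bits/symbol.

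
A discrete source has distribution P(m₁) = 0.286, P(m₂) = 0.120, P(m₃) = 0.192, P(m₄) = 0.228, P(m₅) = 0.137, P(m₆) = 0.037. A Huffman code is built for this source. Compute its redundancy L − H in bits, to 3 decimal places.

Entropy H = −Σ p log₂ p ≈ 2.3958 bits.
Huffman merges: 37/1000+3/25→157/1000; 137/1000+157/1000→147/500; 24/125+57/250→21/50; 143/500+147/500→29/50; 21/50+29/50→1. L = 2451/1000 ≈ 2.4510.
L − H = 2.4510 − 2.3958 = 0.055 bits.

0.055 bits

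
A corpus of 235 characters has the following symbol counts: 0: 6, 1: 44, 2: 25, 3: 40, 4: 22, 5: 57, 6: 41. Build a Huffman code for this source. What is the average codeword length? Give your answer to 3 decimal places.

Probabilities are the counts divided by 235.
Repeatedly combine the two least-probable nodes; the expected code length is the sum of the merged weights.
merge 6/235 + 22/235 → 28/235
merge 5/47 + 28/235 → 53/235
merge 8/47 + 41/235 → 81/235
merge 44/235 + 53/235 → 97/235
merge 57/235 + 81/235 → 138/235
merge 97/235 + 138/235 → 1
L = 28/235 + 53/235 + 81/235 + 97/235 + 138/235 + 1 = 632/235 ≈ 2.689 bits/symbol.

2.689 bits/symbol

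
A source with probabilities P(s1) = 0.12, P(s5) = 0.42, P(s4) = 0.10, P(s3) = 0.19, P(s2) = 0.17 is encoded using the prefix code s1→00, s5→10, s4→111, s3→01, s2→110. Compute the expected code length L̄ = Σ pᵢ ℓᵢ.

2.27 bits/symbol

L̄ = Σ pᵢ·ℓᵢ = 0.12·2 + 0.42·2 + 0.10·3 + 0.19·2 + 0.17·3 = 2.27 bits/symbol.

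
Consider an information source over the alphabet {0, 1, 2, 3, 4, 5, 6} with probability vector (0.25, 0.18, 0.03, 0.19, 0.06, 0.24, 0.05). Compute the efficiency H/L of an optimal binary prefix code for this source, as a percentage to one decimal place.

98.7%

Entropy H = −Σ p log₂ p ≈ 2.5061 bits.
Huffman merges: 3/100+1/20→2/25; 3/50+2/25→7/50; 7/50+9/50→8/25; 19/100+6/25→43/100; 1/4+8/25→57/100; 43/100+57/100→1. L = 127/50 ≈ 2.5400.
Efficiency = H/L = 2.5061/2.5400 = 98.7%.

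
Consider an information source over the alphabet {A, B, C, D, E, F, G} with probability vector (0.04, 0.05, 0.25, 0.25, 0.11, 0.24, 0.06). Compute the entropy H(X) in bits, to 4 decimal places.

2.4898 bits

H = −Σ pᵢ log₂ pᵢ.
−0.04·log₂(0.04) = 0.1858
−0.05·log₂(0.05) = 0.2161
−0.25·log₂(0.25) = 0.5000
−0.25·log₂(0.25) = 0.5000
−0.11·log₂(0.11) = 0.3503
−0.24·log₂(0.24) = 0.4941
−0.06·log₂(0.06) = 0.2435
Sum ≈ 2.4898 → 2.4898 bits.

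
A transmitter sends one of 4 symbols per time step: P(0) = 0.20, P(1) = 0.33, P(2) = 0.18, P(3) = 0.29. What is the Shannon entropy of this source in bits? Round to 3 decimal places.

H = −Σ pᵢ log₂ pᵢ.
−0.20·log₂(0.20) = 0.4644
−0.33·log₂(0.33) = 0.5278
−0.18·log₂(0.18) = 0.4453
−0.29·log₂(0.29) = 0.5179
Sum ≈ 1.9554 → 1.955 bits.

1.955 bits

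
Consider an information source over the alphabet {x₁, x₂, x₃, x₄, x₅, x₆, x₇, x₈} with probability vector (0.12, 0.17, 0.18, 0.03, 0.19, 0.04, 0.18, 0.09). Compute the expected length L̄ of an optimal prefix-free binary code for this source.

Repeatedly combine the two least-probable nodes; the expected code length is the sum of the merged weights.
merge 3/100 + 1/25 → 7/100
merge 7/100 + 9/100 → 4/25
merge 3/25 + 4/25 → 7/25
merge 17/100 + 9/50 → 7/20
merge 9/50 + 19/100 → 37/100
merge 7/25 + 7/20 → 63/100
merge 37/100 + 63/100 → 1
L = 7/100 + 4/25 + 7/25 + 7/20 + 37/100 + 63/100 + 1 = 143/50 = 2.86 bits/symbol.

2.86 bits/symbol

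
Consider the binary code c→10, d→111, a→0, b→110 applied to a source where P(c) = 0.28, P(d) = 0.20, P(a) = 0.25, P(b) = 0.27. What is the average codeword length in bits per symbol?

2.22 bits/symbol

L̄ = Σ pᵢ·ℓᵢ = 0.28·2 + 0.20·3 + 0.25·1 + 0.27·3 = 2.22 bits/symbol.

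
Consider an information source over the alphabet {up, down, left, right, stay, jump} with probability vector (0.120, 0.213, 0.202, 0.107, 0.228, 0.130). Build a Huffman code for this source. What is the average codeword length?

Repeatedly combine the two least-probable nodes; the expected code length is the sum of the merged weights.
merge 107/1000 + 3/25 → 227/1000
merge 13/100 + 101/500 → 83/250
merge 213/1000 + 227/1000 → 11/25
merge 57/250 + 83/250 → 14/25
merge 11/25 + 14/25 → 1
L = 227/1000 + 83/250 + 11/25 + 14/25 + 1 = 2559/1000 = 2.559 bits/symbol.

2.559 bits/symbol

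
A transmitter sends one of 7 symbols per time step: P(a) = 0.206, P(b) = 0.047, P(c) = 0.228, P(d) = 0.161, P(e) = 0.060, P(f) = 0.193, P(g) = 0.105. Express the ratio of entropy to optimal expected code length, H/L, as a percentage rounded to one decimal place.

Entropy H = −Σ p log₂ p ≈ 2.6304 bits.
Huffman merges: 47/1000+3/50→107/1000; 21/200+107/1000→53/250; 161/1000+193/1000→177/500; 103/500+53/250→209/500; 57/250+177/500→291/500; 209/500+291/500→1. L = 2673/1000 ≈ 2.6730.
Efficiency = H/L = 2.6304/2.6730 = 98.4%.

98.4%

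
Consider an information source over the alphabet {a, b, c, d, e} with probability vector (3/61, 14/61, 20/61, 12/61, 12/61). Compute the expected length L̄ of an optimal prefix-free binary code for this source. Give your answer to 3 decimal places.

2.246 bits/symbol

Repeatedly combine the two least-probable nodes; the expected code length is the sum of the merged weights.
merge 3/61 + 12/61 → 15/61
merge 12/61 + 14/61 → 26/61
merge 15/61 + 20/61 → 35/61
merge 26/61 + 35/61 → 1
L = 15/61 + 26/61 + 35/61 + 1 = 137/61 ≈ 2.246 bits/symbol.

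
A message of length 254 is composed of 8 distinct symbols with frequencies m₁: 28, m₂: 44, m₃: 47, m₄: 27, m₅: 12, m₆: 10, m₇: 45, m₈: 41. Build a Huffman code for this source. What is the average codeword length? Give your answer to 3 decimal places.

Probabilities are the counts divided by 254.
Repeatedly combine the two least-probable nodes; the expected code length is the sum of the merged weights.
merge 5/127 + 6/127 → 11/127
merge 11/127 + 27/254 → 49/254
merge 14/127 + 41/254 → 69/254
merge 22/127 + 45/254 → 89/254
merge 47/254 + 49/254 → 48/127
merge 69/254 + 89/254 → 79/127
merge 48/127 + 79/127 → 1
L = 11/127 + 49/254 + 69/254 + 89/254 + 48/127 + 79/127 + 1 = 737/254 ≈ 2.902 bits/symbol.

2.902 bits/symbol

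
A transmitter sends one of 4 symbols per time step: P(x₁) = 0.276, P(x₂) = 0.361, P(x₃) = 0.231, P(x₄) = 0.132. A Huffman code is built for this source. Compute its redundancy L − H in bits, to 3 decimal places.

0.083 bits

Entropy H = −Σ p log₂ p ≈ 1.9172 bits.
Huffman merges: 33/250+231/1000→363/1000; 69/250+361/1000→637/1000; 363/1000+637/1000→1. L = 2 ≈ 2.0000.
L − H = 2.0000 − 1.9172 = 0.083 bits.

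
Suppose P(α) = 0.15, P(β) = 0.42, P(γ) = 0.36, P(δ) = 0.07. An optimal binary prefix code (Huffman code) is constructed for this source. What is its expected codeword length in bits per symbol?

Repeatedly combine the two least-probable nodes; the expected code length is the sum of the merged weights.
merge 7/100 + 3/20 → 11/50
merge 11/50 + 9/25 → 29/50
merge 21/50 + 29/50 → 1
L = 11/50 + 29/50 + 1 = 9/5 = 1.8 bits/symbol.

1.8 bits/symbol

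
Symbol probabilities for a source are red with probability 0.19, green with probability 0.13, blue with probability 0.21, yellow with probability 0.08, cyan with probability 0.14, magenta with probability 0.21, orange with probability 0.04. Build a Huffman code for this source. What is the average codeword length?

2.7 bits/symbol

Repeatedly combine the two least-probable nodes; the expected code length is the sum of the merged weights.
merge 1/25 + 2/25 → 3/25
merge 3/25 + 13/100 → 1/4
merge 7/50 + 19/100 → 33/100
merge 21/100 + 21/100 → 21/50
merge 1/4 + 33/100 → 29/50
merge 21/50 + 29/50 → 1
L = 3/25 + 1/4 + 33/100 + 21/50 + 29/50 + 1 = 27/10 = 2.7 bits/symbol.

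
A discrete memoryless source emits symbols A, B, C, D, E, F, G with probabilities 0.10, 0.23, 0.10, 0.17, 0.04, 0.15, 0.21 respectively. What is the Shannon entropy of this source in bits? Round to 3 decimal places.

2.656 bits

H = −Σ pᵢ log₂ pᵢ.
−0.10·log₂(0.10) = 0.3322
−0.23·log₂(0.23) = 0.4877
−0.10·log₂(0.10) = 0.3322
−0.17·log₂(0.17) = 0.4346
−0.04·log₂(0.04) = 0.1858
−0.15·log₂(0.15) = 0.4105
−0.21·log₂(0.21) = 0.4728
Sum ≈ 2.6558 → 2.656 bits.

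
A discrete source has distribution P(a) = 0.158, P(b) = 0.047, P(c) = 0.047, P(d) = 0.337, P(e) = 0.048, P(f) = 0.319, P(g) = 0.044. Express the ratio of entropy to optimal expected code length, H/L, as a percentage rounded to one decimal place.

Entropy H = −Σ p log₂ p ≈ 2.2985 bits.
Huffman merges: 11/250+47/1000→91/1000; 47/1000+6/125→19/200; 91/1000+19/200→93/500; 79/500+93/500→43/125; 319/1000+337/1000→82/125; 43/125+82/125→1. L = 593/250 ≈ 2.3720.
Efficiency = H/L = 2.2985/2.3720 = 96.9%.

96.9%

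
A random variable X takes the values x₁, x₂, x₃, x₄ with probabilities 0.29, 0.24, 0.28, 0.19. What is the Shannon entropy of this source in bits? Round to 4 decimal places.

H = −Σ pᵢ log₂ pᵢ.
−0.29·log₂(0.29) = 0.5179
−0.24·log₂(0.24) = 0.4941
−0.28·log₂(0.28) = 0.5142
−0.19·log₂(0.19) = 0.4552
Sum ≈ 1.9815 → 1.9815 bits.

1.9815 bits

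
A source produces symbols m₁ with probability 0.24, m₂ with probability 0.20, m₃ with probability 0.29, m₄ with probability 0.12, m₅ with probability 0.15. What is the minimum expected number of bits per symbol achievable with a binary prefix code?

Repeatedly combine the two least-probable nodes; the expected code length is the sum of the merged weights.
merge 3/25 + 3/20 → 27/100
merge 1/5 + 6/25 → 11/25
merge 27/100 + 29/100 → 14/25
merge 11/25 + 14/25 → 1
L = 27/100 + 11/25 + 14/25 + 1 = 227/100 = 2.27 bits/symbol.

2.27 bits/symbol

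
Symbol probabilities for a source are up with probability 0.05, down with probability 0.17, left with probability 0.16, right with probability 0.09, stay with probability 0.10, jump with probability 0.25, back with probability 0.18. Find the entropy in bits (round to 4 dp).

2.6639 bits

H = −Σ pᵢ log₂ pᵢ.
−0.05·log₂(0.05) = 0.2161
−0.17·log₂(0.17) = 0.4346
−0.16·log₂(0.16) = 0.4230
−0.09·log₂(0.09) = 0.3127
−0.10·log₂(0.10) = 0.3322
−0.25·log₂(0.25) = 0.5000
−0.18·log₂(0.18) = 0.4453
Sum ≈ 2.6639 → 2.6639 bits.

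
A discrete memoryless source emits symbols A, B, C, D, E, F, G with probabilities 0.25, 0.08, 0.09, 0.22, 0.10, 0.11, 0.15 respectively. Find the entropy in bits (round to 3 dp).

H = −Σ pᵢ log₂ pᵢ.
−0.25·log₂(0.25) = 0.5000
−0.08·log₂(0.08) = 0.2915
−0.09·log₂(0.09) = 0.3127
−0.22·log₂(0.22) = 0.4806
−0.10·log₂(0.10) = 0.3322
−0.11·log₂(0.11) = 0.3503
−0.15·log₂(0.15) = 0.4105
Sum ≈ 2.6778 → 2.678 bits.

2.678 bits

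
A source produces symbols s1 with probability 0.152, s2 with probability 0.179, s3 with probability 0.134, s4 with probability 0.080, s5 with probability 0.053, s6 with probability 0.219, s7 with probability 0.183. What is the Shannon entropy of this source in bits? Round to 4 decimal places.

2.6903 bits

H = −Σ pᵢ log₂ pᵢ.
−0.152·log₂(0.152) = 0.4131
−0.179·log₂(0.179) = 0.4443
−0.134·log₂(0.134) = 0.3886
−0.080·log₂(0.080) = 0.2915
−0.053·log₂(0.053) = 0.2246
−0.219·log₂(0.219) = 0.4798
−0.183·log₂(0.183) = 0.4484
Sum ≈ 2.6903 → 2.6903 bits.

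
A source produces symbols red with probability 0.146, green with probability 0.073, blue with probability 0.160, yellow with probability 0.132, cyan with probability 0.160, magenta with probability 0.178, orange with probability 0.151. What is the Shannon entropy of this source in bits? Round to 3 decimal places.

2.768 bits

H = −Σ pᵢ log₂ pᵢ.
−0.146·log₂(0.146) = 0.4053
−0.073·log₂(0.073) = 0.2756
−0.160·log₂(0.160) = 0.4230
−0.132·log₂(0.132) = 0.3856
−0.160·log₂(0.160) = 0.4230
−0.178·log₂(0.178) = 0.4432
−0.151·log₂(0.151) = 0.4118
Sum ≈ 2.7677 → 2.768 bits.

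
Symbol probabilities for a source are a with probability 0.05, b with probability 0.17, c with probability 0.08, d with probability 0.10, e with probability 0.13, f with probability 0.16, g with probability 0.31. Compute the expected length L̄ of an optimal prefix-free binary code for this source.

2.65 bits/symbol

Repeatedly combine the two least-probable nodes; the expected code length is the sum of the merged weights.
merge 1/20 + 2/25 → 13/100
merge 1/10 + 13/100 → 23/100
merge 13/100 + 4/25 → 29/100
merge 17/100 + 23/100 → 2/5
merge 29/100 + 31/100 → 3/5
merge 2/5 + 3/5 → 1
L = 13/100 + 23/100 + 29/100 + 2/5 + 3/5 + 1 = 53/20 = 2.65 bits/symbol.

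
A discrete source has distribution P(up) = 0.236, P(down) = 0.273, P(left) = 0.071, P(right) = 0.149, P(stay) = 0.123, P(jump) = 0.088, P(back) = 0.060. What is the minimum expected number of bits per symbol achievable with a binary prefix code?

Repeatedly combine the two least-probable nodes; the expected code length is the sum of the merged weights.
merge 3/50 + 71/1000 → 131/1000
merge 11/125 + 123/1000 → 211/1000
merge 131/1000 + 149/1000 → 7/25
merge 211/1000 + 59/250 → 447/1000
merge 273/1000 + 7/25 → 553/1000
merge 447/1000 + 553/1000 → 1
L = 131/1000 + 211/1000 + 7/25 + 447/1000 + 553/1000 + 1 = 1311/500 = 2.622 bits/symbol.

2.622 bits/symbol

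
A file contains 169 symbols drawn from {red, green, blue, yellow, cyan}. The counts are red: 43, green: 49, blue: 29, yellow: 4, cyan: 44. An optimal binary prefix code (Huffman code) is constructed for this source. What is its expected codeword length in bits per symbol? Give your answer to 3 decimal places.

Probabilities are the counts divided by 169.
Repeatedly combine the two least-probable nodes; the expected code length is the sum of the merged weights.
merge 4/169 + 29/169 → 33/169
merge 33/169 + 43/169 → 76/169
merge 44/169 + 49/169 → 93/169
merge 76/169 + 93/169 → 1
L = 33/169 + 76/169 + 93/169 + 1 = 371/169 ≈ 2.195 bits/symbol.

2.195 bits/symbol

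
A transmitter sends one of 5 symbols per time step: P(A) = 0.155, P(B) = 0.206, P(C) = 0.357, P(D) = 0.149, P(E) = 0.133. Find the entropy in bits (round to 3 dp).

2.213 bits

H = −Σ pᵢ log₂ pᵢ.
−0.155·log₂(0.155) = 0.4169
−0.206·log₂(0.206) = 0.4695
−0.357·log₂(0.357) = 0.5305
−0.149·log₂(0.149) = 0.4092
−0.133·log₂(0.133) = 0.3871
Sum ≈ 2.2133 → 2.213 bits.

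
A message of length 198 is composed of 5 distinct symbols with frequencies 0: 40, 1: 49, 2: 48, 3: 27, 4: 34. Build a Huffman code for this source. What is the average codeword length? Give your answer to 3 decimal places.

Probabilities are the counts divided by 198.
Repeatedly combine the two least-probable nodes; the expected code length is the sum of the merged weights.
merge 3/22 + 17/99 → 61/198
merge 20/99 + 8/33 → 4/9
merge 49/198 + 61/198 → 5/9
merge 4/9 + 5/9 → 1
L = 61/198 + 4/9 + 5/9 + 1 = 457/198 ≈ 2.308 bits/symbol.

2.308 bits/symbol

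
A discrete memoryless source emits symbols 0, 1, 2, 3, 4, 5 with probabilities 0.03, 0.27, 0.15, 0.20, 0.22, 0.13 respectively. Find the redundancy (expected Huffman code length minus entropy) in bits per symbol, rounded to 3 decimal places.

0.070 bits

Entropy H = −Σ p log₂ p ≈ 2.3999 bits.
Huffman merges: 3/100+13/100→4/25; 3/20+4/25→31/100; 1/5+11/50→21/50; 27/100+31/100→29/50; 21/50+29/50→1. L = 247/100 ≈ 2.4700.
L − H = 2.4700 − 2.3999 = 0.070 bits.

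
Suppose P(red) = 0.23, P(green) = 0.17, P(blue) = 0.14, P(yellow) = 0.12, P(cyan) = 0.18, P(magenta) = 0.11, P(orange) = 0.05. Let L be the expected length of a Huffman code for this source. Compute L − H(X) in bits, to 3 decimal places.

Entropy H = −Σ p log₂ p ≈ 2.6981 bits.
Huffman merges: 1/20+11/100→4/25; 3/25+7/50→13/50; 4/25+17/100→33/100; 9/50+23/100→41/100; 13/50+33/100→59/100; 41/100+59/100→1. L = 11/4 ≈ 2.7500.
L − H = 2.7500 − 2.6981 = 0.052 bits.

0.052 bits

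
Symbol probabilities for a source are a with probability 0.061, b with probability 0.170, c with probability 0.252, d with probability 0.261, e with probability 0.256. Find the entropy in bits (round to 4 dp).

2.1909 bits

H = −Σ pᵢ log₂ pᵢ.
−0.061·log₂(0.061) = 0.2461
−0.170·log₂(0.170) = 0.4346
−0.252·log₂(0.252) = 0.5011
−0.261·log₂(0.261) = 0.5058
−0.256·log₂(0.256) = 0.5032
Sum ≈ 2.1909 → 2.1909 bits.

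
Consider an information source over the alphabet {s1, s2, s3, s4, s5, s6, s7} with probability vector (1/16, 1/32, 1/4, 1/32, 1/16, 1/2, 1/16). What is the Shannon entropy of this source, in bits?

2.0625 bits

Each probability is a power of 1/2, so log₂(1/p) is an integer.
H = Σ p·log₂(1/p) = 1/16·4 + 1/32·5 + 1/4·2 + 1/32·5 + 1/16·4 + 1/2·1 + 1/16·4 = 2.0625 bits.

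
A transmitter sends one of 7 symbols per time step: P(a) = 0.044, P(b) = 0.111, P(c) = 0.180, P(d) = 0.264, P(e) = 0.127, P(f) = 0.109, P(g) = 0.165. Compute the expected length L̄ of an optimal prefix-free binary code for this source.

Repeatedly combine the two least-probable nodes; the expected code length is the sum of the merged weights.
merge 11/250 + 109/1000 → 153/1000
merge 111/1000 + 127/1000 → 119/500
merge 153/1000 + 33/200 → 159/500
merge 9/50 + 119/500 → 209/500
merge 33/125 + 159/500 → 291/500
merge 209/500 + 291/500 → 1
L = 153/1000 + 119/500 + 159/500 + 209/500 + 291/500 + 1 = 2709/1000 = 2.709 bits/symbol.

2.709 bits/symbol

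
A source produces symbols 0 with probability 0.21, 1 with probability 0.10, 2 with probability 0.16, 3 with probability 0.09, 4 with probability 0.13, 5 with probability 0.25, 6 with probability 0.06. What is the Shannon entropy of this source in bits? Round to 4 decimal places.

H = −Σ pᵢ log₂ pᵢ.
−0.21·log₂(0.21) = 0.4728
−0.10·log₂(0.10) = 0.3322
−0.16·log₂(0.16) = 0.4230
−0.09·log₂(0.09) = 0.3127
−0.13·log₂(0.13) = 0.3826
−0.25·log₂(0.25) = 0.5000
−0.06·log₂(0.06) = 0.2435
Sum ≈ 2.6669 → 2.6669 bits.

2.6669 bits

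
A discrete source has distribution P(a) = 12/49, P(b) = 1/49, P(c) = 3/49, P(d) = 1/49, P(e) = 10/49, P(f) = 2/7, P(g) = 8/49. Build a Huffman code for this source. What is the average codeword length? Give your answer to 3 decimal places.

Repeatedly combine the two least-probable nodes; the expected code length is the sum of the merged weights.
merge 1/49 + 1/49 → 2/49
merge 2/49 + 3/49 → 5/49
merge 5/49 + 8/49 → 13/49
merge 10/49 + 12/49 → 22/49
merge 13/49 + 2/7 → 27/49
merge 22/49 + 27/49 → 1
L = 2/49 + 5/49 + 13/49 + 22/49 + 27/49 + 1 = 118/49 ≈ 2.408 bits/symbol.

2.408 bits/symbol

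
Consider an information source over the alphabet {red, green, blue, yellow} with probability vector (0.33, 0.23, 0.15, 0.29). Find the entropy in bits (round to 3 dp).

1.944 bits

H = −Σ pᵢ log₂ pᵢ.
−0.33·log₂(0.33) = 0.5278
−0.23·log₂(0.23) = 0.4877
−0.15·log₂(0.15) = 0.4105
−0.29·log₂(0.29) = 0.5179
Sum ≈ 1.9439 → 1.944 bits.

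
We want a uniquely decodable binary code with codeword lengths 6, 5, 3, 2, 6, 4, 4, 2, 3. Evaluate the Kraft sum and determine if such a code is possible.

With common denominator 2^6 = 64: Σ 2^(−ℓᵢ) = 1/64 + 2/64 + 8/64 + 16/64 + 1/64 + 4/64 + 4/64 + 16/64 + 8/64 = 60/64 = 0.9375.
Kraft's inequality requires Σ ≤ 1; here Σ = 0.9375 ≤ 1, so such a prefix code exists.

0.9375; yes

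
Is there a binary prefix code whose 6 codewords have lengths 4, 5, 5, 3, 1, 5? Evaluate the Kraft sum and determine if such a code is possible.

0.78125; yes

With common denominator 2^5 = 32: Σ 2^(−ℓᵢ) = 2/32 + 1/32 + 1/32 + 4/32 + 16/32 + 1/32 = 25/32 = 0.78125.
Kraft's inequality requires Σ ≤ 1; here Σ = 0.78125 ≤ 1, so such a prefix code exists.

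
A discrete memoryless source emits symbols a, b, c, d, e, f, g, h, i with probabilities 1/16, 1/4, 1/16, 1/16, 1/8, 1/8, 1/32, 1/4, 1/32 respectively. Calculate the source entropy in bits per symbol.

2.8125 bits

Each probability is a power of 1/2, so log₂(1/p) is an integer.
H = Σ p·log₂(1/p) = 1/16·4 + 1/4·2 + 1/16·4 + 1/16·4 + 1/8·3 + 1/8·3 + 1/32·5 + 1/4·2 + 1/32·5 = 2.8125 bits.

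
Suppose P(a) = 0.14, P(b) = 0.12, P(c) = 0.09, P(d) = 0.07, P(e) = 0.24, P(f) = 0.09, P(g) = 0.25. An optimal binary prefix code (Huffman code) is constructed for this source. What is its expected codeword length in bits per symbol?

2.67 bits/symbol

Repeatedly combine the two least-probable nodes; the expected code length is the sum of the merged weights.
merge 7/100 + 9/100 → 4/25
merge 9/100 + 3/25 → 21/100
merge 7/50 + 4/25 → 3/10
merge 21/100 + 6/25 → 9/20
merge 1/4 + 3/10 → 11/20
merge 9/20 + 11/20 → 1
L = 4/25 + 21/100 + 3/10 + 9/20 + 11/20 + 1 = 267/100 = 2.67 bits/symbol.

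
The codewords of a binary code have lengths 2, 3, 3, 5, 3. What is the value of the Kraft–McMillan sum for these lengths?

0.65625

With common denominator 2^5 = 32: Σ 2^(−ℓᵢ) = 8/32 + 4/32 + 4/32 + 1/32 + 4/32 = 21/32 = 0.65625.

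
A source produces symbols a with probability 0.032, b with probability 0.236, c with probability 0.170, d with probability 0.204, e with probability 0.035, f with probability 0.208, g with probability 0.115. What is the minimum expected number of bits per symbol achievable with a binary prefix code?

Repeatedly combine the two least-probable nodes; the expected code length is the sum of the merged weights.
merge 4/125 + 7/200 → 67/1000
merge 67/1000 + 23/200 → 91/500
merge 17/100 + 91/500 → 44/125
merge 51/250 + 26/125 → 103/250
merge 59/250 + 44/125 → 147/250
merge 103/250 + 147/250 → 1
L = 67/1000 + 91/500 + 44/125 + 103/250 + 147/250 + 1 = 2601/1000 = 2.601 bits/symbol.

2.601 bits/symbol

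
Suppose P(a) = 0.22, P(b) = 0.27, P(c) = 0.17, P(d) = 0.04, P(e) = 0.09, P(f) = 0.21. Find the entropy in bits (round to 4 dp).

2.3964 bits

H = −Σ pᵢ log₂ pᵢ.
−0.22·log₂(0.22) = 0.4806
−0.27·log₂(0.27) = 0.5100
−0.17·log₂(0.17) = 0.4346
−0.04·log₂(0.04) = 0.1858
−0.09·log₂(0.09) = 0.3127
−0.21·log₂(0.21) = 0.4728
Sum ≈ 2.3964 → 2.3964 bits.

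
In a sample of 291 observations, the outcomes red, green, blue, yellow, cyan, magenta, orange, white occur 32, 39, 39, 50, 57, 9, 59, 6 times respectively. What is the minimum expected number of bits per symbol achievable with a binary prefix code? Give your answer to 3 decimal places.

2.814 bits/symbol

Probabilities are the counts divided by 291.
Repeatedly combine the two least-probable nodes; the expected code length is the sum of the merged weights.
merge 2/97 + 3/97 → 5/97
merge 5/97 + 32/291 → 47/291
merge 13/97 + 13/97 → 26/97
merge 47/291 + 50/291 → 1/3
merge 19/97 + 59/291 → 116/291
merge 26/97 + 1/3 → 175/291
merge 116/291 + 175/291 → 1
L = 5/97 + 47/291 + 26/97 + 1/3 + 116/291 + 175/291 + 1 = 273/97 ≈ 2.814 bits/symbol.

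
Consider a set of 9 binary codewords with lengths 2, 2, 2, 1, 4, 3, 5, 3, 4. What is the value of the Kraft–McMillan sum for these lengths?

1.65625

With common denominator 2^5 = 32: Σ 2^(−ℓᵢ) = 8/32 + 8/32 + 8/32 + 16/32 + 2/32 + 4/32 + 1/32 + 4/32 + 2/32 = 53/32 = 1.65625.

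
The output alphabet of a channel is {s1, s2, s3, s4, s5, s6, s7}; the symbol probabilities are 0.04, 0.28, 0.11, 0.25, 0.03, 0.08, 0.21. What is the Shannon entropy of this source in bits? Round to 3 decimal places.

H = −Σ pᵢ log₂ pᵢ.
−0.04·log₂(0.04) = 0.1858
−0.28·log₂(0.28) = 0.5142
−0.11·log₂(0.11) = 0.3503
−0.25·log₂(0.25) = 0.5000
−0.03·log₂(0.03) = 0.1518
−0.08·log₂(0.08) = 0.2915
−0.21·log₂(0.21) = 0.4728
Sum ≈ 2.4664 → 2.466 bits.

2.466 bits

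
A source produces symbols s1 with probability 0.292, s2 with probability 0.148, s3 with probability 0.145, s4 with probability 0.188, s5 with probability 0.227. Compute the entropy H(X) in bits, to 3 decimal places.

2.269 bits

H = −Σ pᵢ log₂ pᵢ.
−0.292·log₂(0.292) = 0.5186
−0.148·log₂(0.148) = 0.4079
−0.145·log₂(0.145) = 0.4040
−0.188·log₂(0.188) = 0.4533
−0.227·log₂(0.227) = 0.4856
Sum ≈ 2.2694 → 2.269 bits.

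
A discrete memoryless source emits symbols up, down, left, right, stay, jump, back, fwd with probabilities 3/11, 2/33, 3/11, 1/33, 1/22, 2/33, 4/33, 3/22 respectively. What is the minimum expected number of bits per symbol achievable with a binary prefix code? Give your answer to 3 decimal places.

Repeatedly combine the two least-probable nodes; the expected code length is the sum of the merged weights.
merge 1/33 + 1/22 → 5/66
merge 2/33 + 2/33 → 4/33
merge 5/66 + 4/33 → 13/66
merge 4/33 + 3/22 → 17/66
merge 13/66 + 17/66 → 5/11
merge 3/11 + 3/11 → 6/11
merge 5/11 + 6/11 → 1
L = 5/66 + 4/33 + 13/66 + 17/66 + 5/11 + 6/11 + 1 = 175/66 ≈ 2.652 bits/symbol.

2.652 bits/symbol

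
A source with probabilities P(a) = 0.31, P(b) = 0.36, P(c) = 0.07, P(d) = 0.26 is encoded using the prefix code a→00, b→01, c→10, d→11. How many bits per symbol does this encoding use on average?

L̄ = Σ pᵢ·ℓᵢ = 0.31·2 + 0.36·2 + 0.07·2 + 0.26·2 = 2 bits/symbol.

2 bits/symbol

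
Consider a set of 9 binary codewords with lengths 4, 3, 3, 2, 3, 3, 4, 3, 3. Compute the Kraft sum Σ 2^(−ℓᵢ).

1.125

With common denominator 2^4 = 16: Σ 2^(−ℓᵢ) = 1/16 + 2/16 + 2/16 + 4/16 + 2/16 + 2/16 + 1/16 + 2/16 + 2/16 = 18/16 = 1.125.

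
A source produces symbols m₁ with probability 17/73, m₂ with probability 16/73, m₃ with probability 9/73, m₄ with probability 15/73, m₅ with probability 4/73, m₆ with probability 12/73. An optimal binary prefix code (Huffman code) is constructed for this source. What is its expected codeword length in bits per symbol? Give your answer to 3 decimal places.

2.521 bits/symbol

Repeatedly combine the two least-probable nodes; the expected code length is the sum of the merged weights.
merge 4/73 + 9/73 → 13/73
merge 12/73 + 13/73 → 25/73
merge 15/73 + 16/73 → 31/73
merge 17/73 + 25/73 → 42/73
merge 31/73 + 42/73 → 1
L = 13/73 + 25/73 + 31/73 + 42/73 + 1 = 184/73 ≈ 2.521 bits/symbol.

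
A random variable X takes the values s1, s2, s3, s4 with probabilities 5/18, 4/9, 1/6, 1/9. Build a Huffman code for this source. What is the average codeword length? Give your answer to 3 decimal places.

1.833 bits/symbol

Repeatedly combine the two least-probable nodes; the expected code length is the sum of the merged weights.
merge 1/9 + 1/6 → 5/18
merge 5/18 + 5/18 → 5/9
merge 4/9 + 5/9 → 1
L = 5/18 + 5/9 + 1 = 11/6 ≈ 1.833 bits/symbol.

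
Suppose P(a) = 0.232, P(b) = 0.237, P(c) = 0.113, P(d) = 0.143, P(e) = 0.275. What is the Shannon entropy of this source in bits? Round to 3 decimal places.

H = −Σ pᵢ log₂ pᵢ.
−0.232·log₂(0.232) = 0.4890
−0.237·log₂(0.237) = 0.4923
−0.113·log₂(0.113) = 0.3555
−0.143·log₂(0.143) = 0.4012
−0.275·log₂(0.275) = 0.5122
Sum ≈ 2.2502 → 2.250 bits.

2.250 bits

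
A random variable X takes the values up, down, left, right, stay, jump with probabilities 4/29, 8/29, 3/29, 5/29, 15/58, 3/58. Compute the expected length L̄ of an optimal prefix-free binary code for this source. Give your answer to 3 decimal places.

Repeatedly combine the two least-probable nodes; the expected code length is the sum of the merged weights.
merge 3/58 + 3/29 → 9/58
merge 4/29 + 9/58 → 17/58
merge 5/29 + 15/58 → 25/58
merge 8/29 + 17/58 → 33/58
merge 25/58 + 33/58 → 1
L = 9/58 + 17/58 + 25/58 + 33/58 + 1 = 71/29 ≈ 2.448 bits/symbol.

2.448 bits/symbol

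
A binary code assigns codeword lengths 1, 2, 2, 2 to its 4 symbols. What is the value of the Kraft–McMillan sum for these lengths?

With common denominator 2^2 = 4: Σ 2^(−ℓᵢ) = 2/4 + 1/4 + 1/4 + 1/4 = 5/4 = 1.25.

1.25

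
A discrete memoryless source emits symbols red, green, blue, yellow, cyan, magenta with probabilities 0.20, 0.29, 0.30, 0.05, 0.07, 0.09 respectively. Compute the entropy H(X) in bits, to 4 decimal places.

2.3007 bits

H = −Σ pᵢ log₂ pᵢ.
−0.20·log₂(0.20) = 0.4644
−0.29·log₂(0.29) = 0.5179
−0.30·log₂(0.30) = 0.5211
−0.05·log₂(0.05) = 0.2161
−0.07·log₂(0.07) = 0.2686
−0.09·log₂(0.09) = 0.3127
Sum ≈ 2.3007 → 2.3007 bits.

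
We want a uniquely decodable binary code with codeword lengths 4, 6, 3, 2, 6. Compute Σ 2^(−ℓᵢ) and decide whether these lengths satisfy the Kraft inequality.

With common denominator 2^6 = 64: Σ 2^(−ℓᵢ) = 4/64 + 1/64 + 8/64 + 16/64 + 1/64 = 30/64 = 0.46875.
Kraft's inequality requires Σ ≤ 1; here Σ = 0.46875 ≤ 1, so such a prefix code exists.

0.46875; yes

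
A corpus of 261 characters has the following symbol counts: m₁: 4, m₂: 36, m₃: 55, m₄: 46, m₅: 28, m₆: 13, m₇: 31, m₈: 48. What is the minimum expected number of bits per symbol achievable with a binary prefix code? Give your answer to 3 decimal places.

2.843 bits/symbol

Probabilities are the counts divided by 261.
Repeatedly combine the two least-probable nodes; the expected code length is the sum of the merged weights.
merge 4/261 + 13/261 → 17/261
merge 17/261 + 28/261 → 5/29
merge 31/261 + 4/29 → 67/261
merge 5/29 + 46/261 → 91/261
merge 16/87 + 55/261 → 103/261
merge 67/261 + 91/261 → 158/261
merge 103/261 + 158/261 → 1
L = 17/261 + 5/29 + 67/261 + 91/261 + 103/261 + 158/261 + 1 = 742/261 ≈ 2.843 bits/symbol.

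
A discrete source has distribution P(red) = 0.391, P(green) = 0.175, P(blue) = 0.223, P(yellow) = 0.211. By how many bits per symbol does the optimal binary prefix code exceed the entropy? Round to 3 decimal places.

Entropy H = −Σ p log₂ p ≈ 1.9262 bits.
Huffman merges: 7/40+211/1000→193/500; 223/1000+193/500→609/1000; 391/1000+609/1000→1. L = 399/200 ≈ 1.9950.
L − H = 1.9950 − 1.9262 = 0.069 bits.

0.069 bits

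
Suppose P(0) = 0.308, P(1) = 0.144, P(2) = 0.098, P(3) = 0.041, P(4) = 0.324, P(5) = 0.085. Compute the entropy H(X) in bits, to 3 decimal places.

2.272 bits

H = −Σ pᵢ log₂ pᵢ.
−0.308·log₂(0.308) = 0.5233
−0.144·log₂(0.144) = 0.4026
−0.098·log₂(0.098) = 0.3284
−0.041·log₂(0.041) = 0.1889
−0.324·log₂(0.324) = 0.5268
−0.085·log₂(0.085) = 0.3023
Sum ≈ 2.2723 → 2.272 bits.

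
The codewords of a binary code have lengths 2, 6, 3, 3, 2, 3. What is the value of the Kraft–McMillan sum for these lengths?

0.890625

With common denominator 2^6 = 64: Σ 2^(−ℓᵢ) = 16/64 + 1/64 + 8/64 + 8/64 + 16/64 + 8/64 = 57/64 = 0.890625.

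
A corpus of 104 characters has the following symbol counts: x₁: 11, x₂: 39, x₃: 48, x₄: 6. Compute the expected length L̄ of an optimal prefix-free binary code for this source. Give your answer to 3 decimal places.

Probabilities are the counts divided by 104.
Repeatedly combine the two least-probable nodes; the expected code length is the sum of the merged weights.
merge 3/52 + 11/104 → 17/104
merge 17/104 + 3/8 → 7/13
merge 6/13 + 7/13 → 1
L = 17/104 + 7/13 + 1 = 177/104 ≈ 1.702 bits/symbol.

1.702 bits/symbol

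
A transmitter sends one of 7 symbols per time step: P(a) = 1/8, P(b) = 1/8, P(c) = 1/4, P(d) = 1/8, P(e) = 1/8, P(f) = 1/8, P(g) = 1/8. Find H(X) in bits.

Each probability is a power of 1/2, so log₂(1/p) is an integer.
H = Σ p·log₂(1/p) = 1/8·3 + 1/8·3 + 1/4·2 + 1/8·3 + 1/8·3 + 1/8·3 + 1/8·3 = 2.75 bits.

2.75 bits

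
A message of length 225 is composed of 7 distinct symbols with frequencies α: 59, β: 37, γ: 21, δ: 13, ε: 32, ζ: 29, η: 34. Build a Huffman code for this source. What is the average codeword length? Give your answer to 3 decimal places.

Probabilities are the counts divided by 225.
Repeatedly combine the two least-probable nodes; the expected code length is the sum of the merged weights.
merge 13/225 + 7/75 → 34/225
merge 29/225 + 32/225 → 61/225
merge 34/225 + 34/225 → 68/225
merge 37/225 + 59/225 → 32/75
merge 61/225 + 68/225 → 43/75
merge 32/75 + 43/75 → 1
L = 34/225 + 61/225 + 68/225 + 32/75 + 43/75 + 1 = 613/225 ≈ 2.724 bits/symbol.

2.724 bits/symbol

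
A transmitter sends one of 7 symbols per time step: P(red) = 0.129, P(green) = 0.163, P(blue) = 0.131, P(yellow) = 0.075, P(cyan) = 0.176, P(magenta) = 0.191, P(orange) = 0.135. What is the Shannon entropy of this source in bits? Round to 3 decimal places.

2.759 bits

H = −Σ pᵢ log₂ pᵢ.
−0.129·log₂(0.129) = 0.3811
−0.163·log₂(0.163) = 0.4266
−0.131·log₂(0.131) = 0.3841
−0.075·log₂(0.075) = 0.2803
−0.176·log₂(0.176) = 0.4411
−0.191·log₂(0.191) = 0.4562
−0.135·log₂(0.135) = 0.3900
Sum ≈ 2.7594 → 2.759 bits.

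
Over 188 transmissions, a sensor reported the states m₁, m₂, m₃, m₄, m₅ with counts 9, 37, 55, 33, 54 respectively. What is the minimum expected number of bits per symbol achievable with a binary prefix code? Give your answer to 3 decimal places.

Probabilities are the counts divided by 188.
Repeatedly combine the two least-probable nodes; the expected code length is the sum of the merged weights.
merge 9/188 + 33/188 → 21/94
merge 37/188 + 21/94 → 79/188
merge 27/94 + 55/188 → 109/188
merge 79/188 + 109/188 → 1
L = 21/94 + 79/188 + 109/188 + 1 = 209/94 ≈ 2.223 bits/symbol.

2.223 bits/symbol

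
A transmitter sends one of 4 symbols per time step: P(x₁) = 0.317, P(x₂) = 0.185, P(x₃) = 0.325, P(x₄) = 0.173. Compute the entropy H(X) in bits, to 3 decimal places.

H = −Σ pᵢ log₂ pᵢ.
−0.317·log₂(0.317) = 0.5254
−0.185·log₂(0.185) = 0.4504
−0.325·log₂(0.325) = 0.5270
−0.173·log₂(0.173) = 0.4379
Sum ≈ 1.9406 → 1.941 bits.

1.941 bits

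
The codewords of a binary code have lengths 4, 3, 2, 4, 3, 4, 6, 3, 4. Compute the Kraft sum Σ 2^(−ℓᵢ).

With common denominator 2^6 = 64: Σ 2^(−ℓᵢ) = 4/64 + 8/64 + 16/64 + 4/64 + 8/64 + 4/64 + 1/64 + 8/64 + 4/64 = 57/64 = 0.890625.

0.890625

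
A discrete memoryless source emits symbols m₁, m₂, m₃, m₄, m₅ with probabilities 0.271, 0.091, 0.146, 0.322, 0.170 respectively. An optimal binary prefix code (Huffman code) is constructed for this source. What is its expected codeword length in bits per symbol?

Repeatedly combine the two least-probable nodes; the expected code length is the sum of the merged weights.
merge 91/1000 + 73/500 → 237/1000
merge 17/100 + 237/1000 → 407/1000
merge 271/1000 + 161/500 → 593/1000
merge 407/1000 + 593/1000 → 1
L = 237/1000 + 407/1000 + 593/1000 + 1 = 2237/1000 = 2.237 bits/symbol.

2.237 bits/symbol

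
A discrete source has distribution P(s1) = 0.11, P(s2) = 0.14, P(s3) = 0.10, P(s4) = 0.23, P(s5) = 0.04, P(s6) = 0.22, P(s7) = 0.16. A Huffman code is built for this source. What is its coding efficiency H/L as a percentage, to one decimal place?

98.8%

Entropy H = −Σ p log₂ p ≈ 2.6566 bits.
Huffman merges: 1/25+1/10→7/50; 11/100+7/50→1/4; 7/50+4/25→3/10; 11/50+23/100→9/20; 1/4+3/10→11/20; 9/20+11/20→1. L = 269/100 ≈ 2.6900.
Efficiency = H/L = 2.6566/2.6900 = 98.8%.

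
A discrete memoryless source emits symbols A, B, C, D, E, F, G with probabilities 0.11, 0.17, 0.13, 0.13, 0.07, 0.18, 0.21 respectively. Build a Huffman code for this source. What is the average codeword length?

Repeatedly combine the two least-probable nodes; the expected code length is the sum of the merged weights.
merge 7/100 + 11/100 → 9/50
merge 13/100 + 13/100 → 13/50
merge 17/100 + 9/50 → 7/20
merge 9/50 + 21/100 → 39/100
merge 13/50 + 7/20 → 61/100
merge 39/100 + 61/100 → 1
L = 9/50 + 13/50 + 7/20 + 39/100 + 61/100 + 1 = 279/100 = 2.79 bits/symbol.

2.79 bits/symbol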